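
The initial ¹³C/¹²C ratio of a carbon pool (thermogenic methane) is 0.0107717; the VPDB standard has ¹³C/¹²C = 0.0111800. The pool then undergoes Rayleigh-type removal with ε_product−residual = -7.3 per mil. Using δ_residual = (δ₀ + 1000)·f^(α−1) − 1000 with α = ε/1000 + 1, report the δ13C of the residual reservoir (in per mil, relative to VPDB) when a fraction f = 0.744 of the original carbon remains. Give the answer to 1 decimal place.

-34.4 per mil

δ₀ = (0.0107717/0.0111800 − 1)×1000 = (0.963479 − 1)×1000 = -36.521 per mil
α − 1 = ε/1000 = -0.0073
f^(α−1) = 0.744^(-0.0073) = 1.002161
δ_res = (-36.521 + 1000) × 1.002161 − 1000 = 965.562 − 1000 = -34.44 per mil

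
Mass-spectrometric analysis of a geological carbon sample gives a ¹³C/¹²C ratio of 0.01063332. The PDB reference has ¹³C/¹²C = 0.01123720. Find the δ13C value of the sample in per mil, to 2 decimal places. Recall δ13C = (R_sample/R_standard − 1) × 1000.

δ13C = (R_sample / R_standard − 1) × 1000
R_sample / R_standard = 0.01063332 / 0.01123720 = 0.946261
δ13C = (0.946261 − 1) × 1000 = -53.739 per mil

-53.74 per mil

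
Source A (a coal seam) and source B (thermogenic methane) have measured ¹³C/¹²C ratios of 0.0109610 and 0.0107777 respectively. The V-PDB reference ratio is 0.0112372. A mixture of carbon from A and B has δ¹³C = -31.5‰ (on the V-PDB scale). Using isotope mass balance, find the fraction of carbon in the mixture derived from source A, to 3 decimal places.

δ_A = (0.0109610/0.0112372 − 1)×1000 = (0.975421 − 1)×1000 = -24.579‰
δ_B = (0.0107777/0.0112372 − 1)×1000 = (0.959109 − 1)×1000 = -40.891‰
f_A = (δ_mix − δ_B)/(δ_A − δ_B) = (-31.5 − (-40.891))/(-24.579 − (-40.891))
f_A = 9.391 / 16.312 = 0.5757

0.576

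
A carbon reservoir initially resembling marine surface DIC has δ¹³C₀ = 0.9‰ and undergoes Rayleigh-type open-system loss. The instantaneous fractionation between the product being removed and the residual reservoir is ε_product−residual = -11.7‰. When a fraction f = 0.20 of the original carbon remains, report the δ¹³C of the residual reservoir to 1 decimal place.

Rayleigh residual: δ_res = (δ₀ + 1000)·f^(α−1) − 1000
α = ε/1000 + 1 = 0.98830, so α − 1 = -0.01170
f^(α−1) = 0.20^(-0.01170) = 1.019009
δ_res = (0.9 + 1000) × 1.019009 − 1000 = 1019.926 − 1000 = 19.93‰

19.9‰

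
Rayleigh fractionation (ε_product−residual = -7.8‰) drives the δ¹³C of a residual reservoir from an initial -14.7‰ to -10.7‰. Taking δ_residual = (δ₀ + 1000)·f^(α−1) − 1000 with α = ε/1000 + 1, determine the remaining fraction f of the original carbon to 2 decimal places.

0.59

α − 1 = ε/1000 = -0.0078
(δ_res + 1000)/(δ₀ + 1000) = (-10.7 + 1000)/(-14.7 + 1000) = 989.3/985.3 = 1.004060
f = 1.004060^(1/-0.0078) = exp(ln(1.004060)/-0.0078) = exp(0.00405/-0.0078)
f = exp(-0.5194) = 0.5949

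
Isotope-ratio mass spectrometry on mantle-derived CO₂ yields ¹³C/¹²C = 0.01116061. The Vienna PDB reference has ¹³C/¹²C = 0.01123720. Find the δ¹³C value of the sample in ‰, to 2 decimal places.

δ¹³C = (R_sample / R_standard − 1) × 1000
R_sample / R_standard = 0.01116061 / 0.01123720 = 0.993184
δ¹³C = (0.993184 − 1) × 1000 = -6.816‰

-6.82‰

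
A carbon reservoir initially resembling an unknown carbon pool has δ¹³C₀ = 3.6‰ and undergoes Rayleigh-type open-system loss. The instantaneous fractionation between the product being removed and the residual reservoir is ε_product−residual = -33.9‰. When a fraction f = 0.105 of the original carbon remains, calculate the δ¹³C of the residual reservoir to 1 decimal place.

83.3‰

Rayleigh residual: δ_res = (δ₀ + 1000)·f^(α−1) − 1000
α = ε/1000 + 1 = 0.96610, so α − 1 = -0.03390
f^(α−1) = 0.105^(-0.03390) = 1.079398
δ_res = (3.6 + 1000) × 1.079398 − 1000 = 1083.284 − 1000 = 83.28‰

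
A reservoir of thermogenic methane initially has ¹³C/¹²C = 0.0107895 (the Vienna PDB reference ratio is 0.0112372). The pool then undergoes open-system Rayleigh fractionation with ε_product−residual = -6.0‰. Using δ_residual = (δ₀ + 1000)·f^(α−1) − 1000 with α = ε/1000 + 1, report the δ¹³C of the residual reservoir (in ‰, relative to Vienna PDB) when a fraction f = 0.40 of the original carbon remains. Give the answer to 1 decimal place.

δ₀ = (0.0107895/0.0112372 − 1)×1000 = (0.960159 − 1)×1000 = -39.841‰
α − 1 = ε/1000 = -0.0060
f^(α−1) = 0.40^(-0.0060) = 1.005513
δ_res = (-39.841 + 1000) × 1.005513 − 1000 = 965.452 − 1000 = -34.55‰

-34.5‰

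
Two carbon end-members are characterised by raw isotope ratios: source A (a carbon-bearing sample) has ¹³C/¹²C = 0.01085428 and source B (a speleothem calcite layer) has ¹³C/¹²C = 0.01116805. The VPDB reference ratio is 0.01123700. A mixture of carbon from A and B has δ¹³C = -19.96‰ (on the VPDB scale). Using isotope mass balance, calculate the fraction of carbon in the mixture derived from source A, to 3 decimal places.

0.495

δ_A = (0.01085428/0.01123700 − 1)×1000 = (0.965941 − 1)×1000 = -34.059‰
δ_B = (0.01116805/0.01123700 − 1)×1000 = (0.993864 − 1)×1000 = -6.136‰
f_A = (δ_mix − δ_B)/(δ_A − δ_B) = (-19.96 − (-6.136))/(-34.059 − (-6.136))
f_A = -13.824 / -27.923 = 0.4951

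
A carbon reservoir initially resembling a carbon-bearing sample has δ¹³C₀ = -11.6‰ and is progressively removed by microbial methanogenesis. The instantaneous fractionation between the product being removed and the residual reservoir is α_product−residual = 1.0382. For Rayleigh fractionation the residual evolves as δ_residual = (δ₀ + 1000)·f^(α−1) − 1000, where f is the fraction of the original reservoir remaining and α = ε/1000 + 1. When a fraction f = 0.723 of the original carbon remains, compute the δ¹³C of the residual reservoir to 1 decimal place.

-23.8‰

Rayleigh residual: δ_res = (δ₀ + 1000)·f^(α−1) − 1000
α − 1 = 0.03820
f^(α−1) = 0.723^(0.03820) = 0.987686
δ_res = (-11.6 + 1000) × 0.987686 − 1000 = 976.229 − 1000 = -23.77‰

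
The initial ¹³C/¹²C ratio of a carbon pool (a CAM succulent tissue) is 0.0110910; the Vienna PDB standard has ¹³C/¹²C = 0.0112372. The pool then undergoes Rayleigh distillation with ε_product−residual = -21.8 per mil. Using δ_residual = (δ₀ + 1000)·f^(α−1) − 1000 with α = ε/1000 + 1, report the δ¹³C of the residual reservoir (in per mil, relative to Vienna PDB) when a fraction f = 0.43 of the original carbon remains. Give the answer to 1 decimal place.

δ₀ = (0.0110910/0.0112372 − 1)×1000 = (0.986990 − 1)×1000 = -13.010 per mil
α − 1 = ε/1000 = -0.0218
f^(α−1) = 0.43^(-0.0218) = 1.018569
δ_res = (-13.010 + 1000) × 1.018569 − 1000 = 1005.317 − 1000 = 5.32 per mil

5.3 per mil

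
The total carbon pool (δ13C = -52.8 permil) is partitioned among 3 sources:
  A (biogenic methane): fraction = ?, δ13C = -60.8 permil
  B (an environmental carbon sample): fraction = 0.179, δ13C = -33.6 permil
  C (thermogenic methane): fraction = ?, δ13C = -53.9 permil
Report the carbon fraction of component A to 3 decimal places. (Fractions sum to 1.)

0.367

Let f_A and f_C be the unknown fractions; fractions sum to 1 so f_A + f_C = 0.821.
Mass balance: Σ fᵢ·δᵢ = δ_bulk ⇒ f_A·(-60.8) + f_C·(-53.9) = -52.8 − (-6.014) = -46.786
Substitute f_C = 0.821 − f_A:
f_A·(-60.8 − -53.9) = -46.786 − 0.821×(-53.9) = -2.534
f_A = -2.534 / -6.9 = 0.3672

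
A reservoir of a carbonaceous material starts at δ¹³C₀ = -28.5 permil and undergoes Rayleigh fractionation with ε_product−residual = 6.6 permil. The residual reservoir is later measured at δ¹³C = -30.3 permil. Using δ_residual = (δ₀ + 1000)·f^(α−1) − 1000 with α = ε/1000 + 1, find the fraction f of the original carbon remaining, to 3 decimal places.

α − 1 = ε/1000 = 0.0066
(δ_res + 1000)/(δ₀ + 1000) = (-30.3 + 1000)/(-28.5 + 1000) = 969.7/971.5 = 0.998147
f = 0.998147^(1/0.0066) = exp(ln(0.998147)/0.0066) = exp(-0.00185/0.0066)
f = exp(-0.2810) = 0.7550

0.755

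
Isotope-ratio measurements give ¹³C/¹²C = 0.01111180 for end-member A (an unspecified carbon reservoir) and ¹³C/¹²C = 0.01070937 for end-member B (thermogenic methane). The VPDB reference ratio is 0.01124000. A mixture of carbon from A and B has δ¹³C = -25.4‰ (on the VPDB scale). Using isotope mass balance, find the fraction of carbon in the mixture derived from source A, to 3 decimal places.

δ_A = (0.01111180/0.01124000 − 1)×1000 = (0.988594 − 1)×1000 = -11.406‰
δ_B = (0.01070937/0.01124000 − 1)×1000 = (0.952791 − 1)×1000 = -47.209‰
f_A = (δ_mix − δ_B)/(δ_A − δ_B) = (-25.4 − (-47.209))/(-11.406 − (-47.209))
f_A = 21.809 / 35.803 = 0.6091

0.609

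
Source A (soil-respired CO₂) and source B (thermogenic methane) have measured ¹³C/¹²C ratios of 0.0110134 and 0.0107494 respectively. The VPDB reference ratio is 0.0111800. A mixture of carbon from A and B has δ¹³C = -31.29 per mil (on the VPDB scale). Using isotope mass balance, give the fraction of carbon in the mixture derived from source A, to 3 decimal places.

0.306

δ_A = (0.0110134/0.0111800 − 1)×1000 = (0.985098 − 1)×1000 = -14.902 per mil
δ_B = (0.0107494/0.0111800 − 1)×1000 = (0.961485 − 1)×1000 = -38.515 per mil
f_A = (δ_mix − δ_B)/(δ_A − δ_B) = (-31.29 − (-38.515))/(-14.902 − (-38.515))
f_A = 7.225 / 23.614 = 0.3060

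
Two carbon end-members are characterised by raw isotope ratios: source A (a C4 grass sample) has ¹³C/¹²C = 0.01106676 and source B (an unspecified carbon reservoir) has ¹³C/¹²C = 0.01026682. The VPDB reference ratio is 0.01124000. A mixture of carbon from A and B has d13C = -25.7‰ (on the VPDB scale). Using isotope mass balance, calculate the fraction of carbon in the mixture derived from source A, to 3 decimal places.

δ_A = (0.01106676/0.01124000 − 1)×1000 = (0.984587 − 1)×1000 = -15.413‰
δ_B = (0.01026682/0.01124000 − 1)×1000 = (0.913418 − 1)×1000 = -86.582‰
f_A = (δ_mix − δ_B)/(δ_A − δ_B) = (-25.7 − (-86.582))/(-15.413 − (-86.582))
f_A = 60.882 / 71.169 = 0.8555

0.855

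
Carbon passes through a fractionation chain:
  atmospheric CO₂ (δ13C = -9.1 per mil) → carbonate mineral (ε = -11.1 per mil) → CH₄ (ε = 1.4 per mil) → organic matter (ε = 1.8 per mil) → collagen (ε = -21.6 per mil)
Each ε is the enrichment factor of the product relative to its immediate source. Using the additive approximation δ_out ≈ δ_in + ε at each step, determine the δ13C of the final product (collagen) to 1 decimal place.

-38.6 per mil

step 1: δ ≈ -9.1 + (-11.1) = -20.2 per mil
step 2: δ ≈ -20.2 + (1.4) = -18.8 per mil
step 3: δ ≈ -18.8 + (1.8) = -17.0 per mil
step 4: δ ≈ -17.0 + (-21.6) = -38.6 per mil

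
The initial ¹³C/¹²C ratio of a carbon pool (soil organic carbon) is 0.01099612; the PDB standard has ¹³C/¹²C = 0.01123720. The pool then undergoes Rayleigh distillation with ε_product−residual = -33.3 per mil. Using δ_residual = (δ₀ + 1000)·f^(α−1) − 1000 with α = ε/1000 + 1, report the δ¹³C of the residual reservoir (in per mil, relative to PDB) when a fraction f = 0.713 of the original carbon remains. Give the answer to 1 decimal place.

-10.4 per mil

δ₀ = (0.01099612/0.01123720 − 1)×1000 = (0.978546 − 1)×1000 = -21.454 per mil
α − 1 = ε/1000 = -0.0333
f^(α−1) = 0.713^(-0.0333) = 1.011328
δ_res = (-21.454 + 1000) × 1.011328 − 1000 = 989.631 − 1000 = -10.37 per mil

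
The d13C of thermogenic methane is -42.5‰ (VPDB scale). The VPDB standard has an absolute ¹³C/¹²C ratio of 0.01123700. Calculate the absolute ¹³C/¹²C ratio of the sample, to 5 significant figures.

0.010759

R_sample = R_standard × (d13C/1000 + 1)
R_sample = 0.01123700 × (-42.5/1000 + 1) = 0.01123700 × 0.957500
R_sample = 0.0107594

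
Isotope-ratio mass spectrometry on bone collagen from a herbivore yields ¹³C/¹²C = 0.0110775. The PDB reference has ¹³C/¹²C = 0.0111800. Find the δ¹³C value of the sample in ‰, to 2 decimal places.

-9.17‰

δ¹³C = (R_sample / R_standard − 1) × 1000
R_sample / R_standard = 0.0110775 / 0.0111800 = 0.990832
δ¹³C = (0.990832 − 1) × 1000 = -9.168‰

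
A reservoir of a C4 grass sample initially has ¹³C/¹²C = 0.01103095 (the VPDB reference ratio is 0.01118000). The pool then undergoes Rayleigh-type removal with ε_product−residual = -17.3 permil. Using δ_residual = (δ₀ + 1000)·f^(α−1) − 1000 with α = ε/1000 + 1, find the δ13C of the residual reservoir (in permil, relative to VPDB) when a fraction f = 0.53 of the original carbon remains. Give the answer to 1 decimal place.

-2.4 permil

δ₀ = (0.01103095/0.01118000 − 1)×1000 = (0.986668 − 1)×1000 = -13.332 permil
α − 1 = ε/1000 = -0.0173
f^(α−1) = 0.53^(-0.0173) = 1.011044
δ_res = (-13.332 + 1000) × 1.011044 − 1000 = 997.565 − 1000 = -2.44 permil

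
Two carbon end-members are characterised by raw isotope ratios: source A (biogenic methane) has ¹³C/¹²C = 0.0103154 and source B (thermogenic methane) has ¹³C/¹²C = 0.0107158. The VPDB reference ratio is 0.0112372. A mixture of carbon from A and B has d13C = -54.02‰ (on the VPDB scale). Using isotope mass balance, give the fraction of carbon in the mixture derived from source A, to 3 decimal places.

δ_A = (0.0103154/0.0112372 − 1)×1000 = (0.917969 − 1)×1000 = -82.031‰
δ_B = (0.0107158/0.0112372 − 1)×1000 = (0.953601 − 1)×1000 = -46.399‰
f_A = (δ_mix − δ_B)/(δ_A − δ_B) = (-54.02 − (-46.399))/(-82.031 − (-46.399))
f_A = -7.621 / -35.632 = 0.2139

0.214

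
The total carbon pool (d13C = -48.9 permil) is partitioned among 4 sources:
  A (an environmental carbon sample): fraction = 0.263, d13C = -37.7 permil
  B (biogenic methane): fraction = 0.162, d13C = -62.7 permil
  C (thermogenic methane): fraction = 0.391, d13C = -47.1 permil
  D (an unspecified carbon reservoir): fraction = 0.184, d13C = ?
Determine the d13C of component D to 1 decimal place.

Isotope mass balance: δ_bulk = Σ fᵢ·δᵢ.
-48.9 = 0.263×(-37.7) + 0.162×(-62.7) + 0.391×(-47.1) + 0.184×δ_D
0.184·δ_D = -48.9 − (-38.489) = -10.411
δ_D = -10.411 / 0.184 = -56.58 permil

-56.6 permil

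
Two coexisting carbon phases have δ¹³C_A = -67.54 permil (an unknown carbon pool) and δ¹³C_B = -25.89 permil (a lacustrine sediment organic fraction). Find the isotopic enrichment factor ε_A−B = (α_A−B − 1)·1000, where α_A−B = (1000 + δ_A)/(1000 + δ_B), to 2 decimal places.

-42.76 permil

α_A−B = (1000 + -67.54) / (1000 + -25.89) = 932.46 / 974.11 = 0.957243
ε_A−B = (0.957243 − 1) × 1000 = -42.757 permil
(The approximation ε ≈ δ_A − δ_B would give -41.65 permil.)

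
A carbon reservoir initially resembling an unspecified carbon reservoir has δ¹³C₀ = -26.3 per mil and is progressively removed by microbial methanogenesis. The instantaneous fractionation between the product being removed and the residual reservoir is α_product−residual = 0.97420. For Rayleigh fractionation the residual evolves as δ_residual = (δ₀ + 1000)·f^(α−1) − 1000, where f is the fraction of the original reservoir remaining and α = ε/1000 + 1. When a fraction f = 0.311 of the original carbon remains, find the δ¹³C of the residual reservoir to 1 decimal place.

3.5 per mil

Rayleigh residual: δ_res = (δ₀ + 1000)·f^(α−1) − 1000
α − 1 = -0.02580
f^(α−1) = 0.311^(-0.02580) = 1.030592
δ_res = (-26.3 + 1000) × 1.030592 − 1000 = 1003.487 − 1000 = 3.49 per mil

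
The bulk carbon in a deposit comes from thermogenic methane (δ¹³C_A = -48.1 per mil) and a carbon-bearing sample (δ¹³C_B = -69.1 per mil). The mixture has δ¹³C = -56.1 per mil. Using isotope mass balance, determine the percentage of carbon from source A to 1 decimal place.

61.9%

δ_mix = f_A·δ_A + (1 − f_A)·δ_B  ⇒  f_A = (δ_mix − δ_B)/(δ_A − δ_B)
f_A = (-56.1 − (-69.1)) / (-48.1 − (-69.1))
f_A = 13.0 / 21.0 = 0.6190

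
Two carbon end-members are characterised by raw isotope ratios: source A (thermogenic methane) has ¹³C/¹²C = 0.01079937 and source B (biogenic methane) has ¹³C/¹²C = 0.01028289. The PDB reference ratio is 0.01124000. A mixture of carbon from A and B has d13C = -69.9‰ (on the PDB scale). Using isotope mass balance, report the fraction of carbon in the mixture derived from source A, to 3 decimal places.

δ_A = (0.01079937/0.01124000 − 1)×1000 = (0.960798 − 1)×1000 = -39.202‰
δ_B = (0.01028289/0.01124000 − 1)×1000 = (0.914848 − 1)×1000 = -85.152‰
f_A = (δ_mix − δ_B)/(δ_A − δ_B) = (-69.9 − (-85.152))/(-39.202 − (-85.152))
f_A = 15.252 / 45.950 = 0.3319

0.332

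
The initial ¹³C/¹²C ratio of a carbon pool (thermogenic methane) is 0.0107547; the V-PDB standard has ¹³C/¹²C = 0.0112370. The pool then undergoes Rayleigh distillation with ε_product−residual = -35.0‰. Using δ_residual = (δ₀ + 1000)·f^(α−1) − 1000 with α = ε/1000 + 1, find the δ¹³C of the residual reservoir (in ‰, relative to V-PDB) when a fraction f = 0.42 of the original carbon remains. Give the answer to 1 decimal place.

δ₀ = (0.0107547/0.0112370 − 1)×1000 = (0.957079 − 1)×1000 = -42.921‰
α − 1 = ε/1000 = -0.0350
f^(α−1) = 0.42^(-0.0350) = 1.030828
δ_res = (-42.921 + 1000) × 1.030828 − 1000 = 986.584 − 1000 = -13.42‰

-13.4‰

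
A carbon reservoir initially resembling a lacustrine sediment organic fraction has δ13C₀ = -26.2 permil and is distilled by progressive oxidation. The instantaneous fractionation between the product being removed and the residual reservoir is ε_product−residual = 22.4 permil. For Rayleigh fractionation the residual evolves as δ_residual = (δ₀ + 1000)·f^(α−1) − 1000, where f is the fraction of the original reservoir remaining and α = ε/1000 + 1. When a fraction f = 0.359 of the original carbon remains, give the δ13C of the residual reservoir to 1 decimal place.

Rayleigh residual: δ_res = (δ₀ + 1000)·f^(α−1) − 1000
α = ε/1000 + 1 = 1.02240, so α − 1 = 0.02240
f^(α−1) = 0.359^(0.02240) = 0.977314
δ_res = (-26.2 + 1000) × 0.977314 − 1000 = 951.708 − 1000 = -48.29 permil

-48.3 permil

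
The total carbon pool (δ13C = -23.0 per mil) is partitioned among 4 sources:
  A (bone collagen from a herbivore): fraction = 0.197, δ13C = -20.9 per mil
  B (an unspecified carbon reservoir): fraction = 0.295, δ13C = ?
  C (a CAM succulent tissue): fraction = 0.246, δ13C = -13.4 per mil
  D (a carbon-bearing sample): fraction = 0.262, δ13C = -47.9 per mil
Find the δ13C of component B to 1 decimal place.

Isotope mass balance: δ_bulk = Σ fᵢ·δᵢ.
-23.0 = 0.197×(-20.9) + 0.295×δ_B + 0.246×(-13.4) + 0.262×(-47.9)
0.295·δ_B = -23.0 − (-19.963) = -3.037
δ_B = -3.037 / 0.295 = -10.29 per mil

-10.3 per mil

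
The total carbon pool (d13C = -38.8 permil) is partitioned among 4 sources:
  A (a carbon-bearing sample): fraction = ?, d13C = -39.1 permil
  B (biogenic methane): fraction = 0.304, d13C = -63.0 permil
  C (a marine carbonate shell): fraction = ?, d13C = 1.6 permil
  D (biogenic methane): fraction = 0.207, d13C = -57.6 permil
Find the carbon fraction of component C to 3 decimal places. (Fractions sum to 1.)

0.280

Let f_C and f_A be the unknown fractions; fractions sum to 1 so f_C + f_A = 0.489.
Mass balance: Σ fᵢ·δᵢ = δ_bulk ⇒ f_C·(1.6) + f_A·(-39.1) = -38.8 − (-31.075) = -7.725
Substitute f_A = 0.489 − f_C:
f_C·(1.6 − -39.1) = -7.725 − 0.489×(-39.1) = 11.395
f_C = 11.395 / 40.7 = 0.2800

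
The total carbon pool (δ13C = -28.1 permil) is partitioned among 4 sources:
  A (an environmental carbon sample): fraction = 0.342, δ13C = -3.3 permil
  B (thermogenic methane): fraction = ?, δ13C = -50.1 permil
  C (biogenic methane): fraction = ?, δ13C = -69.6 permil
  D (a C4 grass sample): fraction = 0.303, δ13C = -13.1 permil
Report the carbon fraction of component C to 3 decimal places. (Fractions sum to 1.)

Let f_C and f_B be the unknown fractions; fractions sum to 1 so f_C + f_B = 0.355.
Mass balance: Σ fᵢ·δᵢ = δ_bulk ⇒ f_C·(-69.6) + f_B·(-50.1) = -28.1 − (-5.098) = -23.002
Substitute f_B = 0.355 − f_C:
f_C·(-69.6 − -50.1) = -23.002 − 0.355×(-50.1) = -5.217
f_C = -5.217 / -19.5 = 0.2675

0.268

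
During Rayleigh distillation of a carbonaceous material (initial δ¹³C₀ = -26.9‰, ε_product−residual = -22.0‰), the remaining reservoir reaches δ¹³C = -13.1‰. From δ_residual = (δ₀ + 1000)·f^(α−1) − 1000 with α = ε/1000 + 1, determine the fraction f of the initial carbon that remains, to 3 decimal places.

α − 1 = ε/1000 = -0.0220
(δ_res + 1000)/(δ₀ + 1000) = (-13.1 + 1000)/(-26.9 + 1000) = 986.9/973.1 = 1.014181
f = 1.014181^(1/-0.0220) = exp(ln(1.014181)/-0.0220) = exp(0.01408/-0.0220)
f = exp(-0.6401) = 0.5272

0.527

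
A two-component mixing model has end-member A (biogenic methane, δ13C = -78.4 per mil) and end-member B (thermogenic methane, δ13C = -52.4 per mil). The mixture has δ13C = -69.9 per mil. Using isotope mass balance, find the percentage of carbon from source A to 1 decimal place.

δ_mix = f_A·δ_A + (1 − f_A)·δ_B  ⇒  f_A = (δ_mix − δ_B)/(δ_A − δ_B)
f_A = (-69.9 − (-52.4)) / (-78.4 − (-52.4))
f_A = -17.5 / -26.0 = 0.6731

67.3%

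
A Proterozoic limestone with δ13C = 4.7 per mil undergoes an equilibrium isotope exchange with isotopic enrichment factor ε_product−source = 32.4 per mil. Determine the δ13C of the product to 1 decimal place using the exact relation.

37.3 per mil

To first order, δ_product ≈ δ_source + ε = 37.1 per mil.
Exactly, δ_product = (δ_source + 1000)·(ε/1000 + 1) − 1000.
δ_product = (4.7 + 1000) × (32.4/1000 + 1) − 1000
δ_product = 37.25 per mil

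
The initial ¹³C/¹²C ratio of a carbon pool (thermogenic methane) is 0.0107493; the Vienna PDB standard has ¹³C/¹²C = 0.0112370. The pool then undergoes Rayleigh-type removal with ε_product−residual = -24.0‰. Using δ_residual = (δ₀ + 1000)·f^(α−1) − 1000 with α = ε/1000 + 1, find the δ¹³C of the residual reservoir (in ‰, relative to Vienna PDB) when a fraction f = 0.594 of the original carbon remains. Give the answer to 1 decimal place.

-31.4‰

δ₀ = (0.0107493/0.0112370 − 1)×1000 = (0.956599 − 1)×1000 = -43.401‰
α − 1 = ε/1000 = -0.0240
f^(α−1) = 0.594^(-0.0240) = 1.012579
δ_res = (-43.401 + 1000) × 1.012579 − 1000 = 968.632 − 1000 = -31.37‰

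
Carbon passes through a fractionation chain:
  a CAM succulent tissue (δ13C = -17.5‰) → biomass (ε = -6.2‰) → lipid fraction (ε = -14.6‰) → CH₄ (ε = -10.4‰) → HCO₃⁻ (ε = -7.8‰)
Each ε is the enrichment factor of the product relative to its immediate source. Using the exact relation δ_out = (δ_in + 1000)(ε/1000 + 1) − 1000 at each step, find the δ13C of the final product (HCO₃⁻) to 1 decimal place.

-55.3‰

step 1: δ = (-17.50 + 1000)·(-6.2/1000 + 1) − 1000 = -23.59‰
step 2: δ = (-23.59 + 1000)·(-14.6/1000 + 1) − 1000 = -37.85‰
step 3: δ = (-37.85 + 1000)·(-10.4/1000 + 1) − 1000 = -47.85‰
step 4: δ = (-47.85 + 1000)·(-7.8/1000 + 1) − 1000 = -55.28‰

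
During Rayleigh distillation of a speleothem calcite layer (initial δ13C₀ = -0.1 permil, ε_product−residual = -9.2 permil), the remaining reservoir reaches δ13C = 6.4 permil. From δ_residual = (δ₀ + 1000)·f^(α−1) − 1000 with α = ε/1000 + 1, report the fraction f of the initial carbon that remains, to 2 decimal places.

α − 1 = ε/1000 = -0.0092
(δ_res + 1000)/(δ₀ + 1000) = (6.4 + 1000)/(-0.1 + 1000) = 1006.4/999.9 = 1.006501
f = 1.006501^(1/-0.0092) = exp(ln(1.006501)/-0.0092) = exp(0.00648/-0.0092)
f = exp(-0.7043) = 0.4945

0.49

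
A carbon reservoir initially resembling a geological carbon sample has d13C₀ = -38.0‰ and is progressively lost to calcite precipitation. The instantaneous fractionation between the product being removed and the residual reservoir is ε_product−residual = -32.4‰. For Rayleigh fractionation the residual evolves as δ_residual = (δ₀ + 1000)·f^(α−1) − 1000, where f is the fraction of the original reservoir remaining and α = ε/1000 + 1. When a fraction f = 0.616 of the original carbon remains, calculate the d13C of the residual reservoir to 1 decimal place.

-22.8‰

Rayleigh residual: δ_res = (δ₀ + 1000)·f^(α−1) − 1000
α = ε/1000 + 1 = 0.96760, so α − 1 = -0.03240
f^(α−1) = 0.616^(-0.03240) = 1.015822
δ_res = (-38.0 + 1000) × 1.015822 − 1000 = 977.221 − 1000 = -22.78‰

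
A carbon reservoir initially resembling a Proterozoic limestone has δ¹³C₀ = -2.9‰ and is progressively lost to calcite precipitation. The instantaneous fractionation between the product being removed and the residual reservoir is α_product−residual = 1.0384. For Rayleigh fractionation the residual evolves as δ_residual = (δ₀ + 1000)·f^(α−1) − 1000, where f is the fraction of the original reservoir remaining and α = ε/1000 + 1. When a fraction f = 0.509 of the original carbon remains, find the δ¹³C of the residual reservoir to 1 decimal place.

-28.4‰

Rayleigh residual: δ_res = (δ₀ + 1000)·f^(α−1) − 1000
α − 1 = 0.03840
f^(α−1) = 0.509^(0.03840) = 0.974402
δ_res = (-2.9 + 1000) × 0.974402 − 1000 = 971.576 − 1000 = -28.42‰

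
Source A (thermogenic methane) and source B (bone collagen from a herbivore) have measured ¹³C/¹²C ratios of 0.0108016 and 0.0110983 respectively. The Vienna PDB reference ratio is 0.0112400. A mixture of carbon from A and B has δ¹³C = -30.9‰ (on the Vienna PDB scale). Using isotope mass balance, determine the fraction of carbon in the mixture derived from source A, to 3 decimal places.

0.693

δ_A = (0.0108016/0.0112400 − 1)×1000 = (0.960996 − 1)×1000 = -39.004‰
δ_B = (0.0110983/0.0112400 − 1)×1000 = (0.987393 − 1)×1000 = -12.607‰
f_A = (δ_mix − δ_B)/(δ_A − δ_B) = (-30.9 − (-12.607))/(-39.004 − (-12.607))
f_A = -18.293 / -26.397 = 0.6930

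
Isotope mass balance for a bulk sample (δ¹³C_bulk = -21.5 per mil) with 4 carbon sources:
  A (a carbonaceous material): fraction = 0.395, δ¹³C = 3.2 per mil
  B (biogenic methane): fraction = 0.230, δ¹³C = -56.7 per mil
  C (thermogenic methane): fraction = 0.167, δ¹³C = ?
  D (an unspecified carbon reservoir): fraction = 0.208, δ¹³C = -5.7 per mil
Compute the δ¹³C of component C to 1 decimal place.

Isotope mass balance: δ_bulk = Σ fᵢ·δᵢ.
-21.5 = 0.395×(3.2) + 0.230×(-56.7) + 0.167×δ_C + 0.208×(-5.7)
0.167·δ_C = -21.5 − (-12.963) = -8.537
δ_C = -8.537 / 0.167 = -51.12 per mil

-51.1 per mil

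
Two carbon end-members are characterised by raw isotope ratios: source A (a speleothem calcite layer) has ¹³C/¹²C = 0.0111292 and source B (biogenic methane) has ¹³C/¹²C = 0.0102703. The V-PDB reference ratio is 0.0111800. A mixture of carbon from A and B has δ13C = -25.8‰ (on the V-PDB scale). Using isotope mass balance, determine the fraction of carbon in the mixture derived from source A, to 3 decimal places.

0.723

δ_A = (0.0111292/0.0111800 − 1)×1000 = (0.995456 − 1)×1000 = -4.544‰
δ_B = (0.0102703/0.0111800 − 1)×1000 = (0.918631 − 1)×1000 = -81.369‰
f_A = (δ_mix − δ_B)/(δ_A − δ_B) = (-25.8 − (-81.369))/(-4.544 − (-81.369))
f_A = 55.569 / 76.825 = 0.7233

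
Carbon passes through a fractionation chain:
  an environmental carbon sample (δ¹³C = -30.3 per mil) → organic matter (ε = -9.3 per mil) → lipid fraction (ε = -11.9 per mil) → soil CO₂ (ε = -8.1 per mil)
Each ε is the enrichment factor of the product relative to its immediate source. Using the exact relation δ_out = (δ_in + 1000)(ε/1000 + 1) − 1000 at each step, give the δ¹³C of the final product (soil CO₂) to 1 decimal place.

step 1: δ = (-30.30 + 1000)·(-9.3/1000 + 1) − 1000 = -39.32 per mil
step 2: δ = (-39.32 + 1000)·(-11.9/1000 + 1) − 1000 = -50.75 per mil
step 3: δ = (-50.75 + 1000)·(-8.1/1000 + 1) − 1000 = -58.44 per mil

-58.4 per mil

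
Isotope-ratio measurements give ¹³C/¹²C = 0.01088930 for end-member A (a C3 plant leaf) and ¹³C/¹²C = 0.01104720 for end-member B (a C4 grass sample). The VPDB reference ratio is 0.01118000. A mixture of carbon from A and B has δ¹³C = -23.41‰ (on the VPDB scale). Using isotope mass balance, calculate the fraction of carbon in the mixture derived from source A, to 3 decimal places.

δ_A = (0.01088930/0.01118000 − 1)×1000 = (0.973998 − 1)×1000 = -26.002‰
δ_B = (0.01104720/0.01118000 − 1)×1000 = (0.988122 − 1)×1000 = -11.878‰
f_A = (δ_mix − δ_B)/(δ_A − δ_B) = (-23.41 − (-11.878))/(-26.002 − (-11.878))
f_A = -11.532 / -14.123 = 0.8165

0.816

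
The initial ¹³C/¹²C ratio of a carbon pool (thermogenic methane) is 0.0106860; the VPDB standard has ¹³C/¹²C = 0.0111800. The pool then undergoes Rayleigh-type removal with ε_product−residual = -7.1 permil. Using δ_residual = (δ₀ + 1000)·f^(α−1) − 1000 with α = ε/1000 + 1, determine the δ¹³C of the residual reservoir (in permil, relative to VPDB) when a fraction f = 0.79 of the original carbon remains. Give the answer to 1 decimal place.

-42.6 permil

δ₀ = (0.0106860/0.0111800 − 1)×1000 = (0.955814 − 1)×1000 = -44.186 permil
α − 1 = ε/1000 = -0.0071
f^(α−1) = 0.79^(-0.0071) = 1.001675
δ_res = (-44.186 + 1000) × 1.001675 − 1000 = 957.415 − 1000 = -42.59 permil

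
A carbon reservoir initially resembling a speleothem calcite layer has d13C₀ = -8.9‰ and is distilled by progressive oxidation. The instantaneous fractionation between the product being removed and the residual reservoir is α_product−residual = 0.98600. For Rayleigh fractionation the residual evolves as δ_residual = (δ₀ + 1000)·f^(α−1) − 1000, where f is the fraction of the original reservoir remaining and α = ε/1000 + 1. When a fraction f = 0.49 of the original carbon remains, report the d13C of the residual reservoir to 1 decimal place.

Rayleigh residual: δ_res = (δ₀ + 1000)·f^(α−1) − 1000
α − 1 = -0.01400
f^(α−1) = 0.49^(-0.01400) = 1.010037
δ_res = (-8.9 + 1000) × 1.010037 − 1000 = 1001.048 − 1000 = 1.05‰

1.0‰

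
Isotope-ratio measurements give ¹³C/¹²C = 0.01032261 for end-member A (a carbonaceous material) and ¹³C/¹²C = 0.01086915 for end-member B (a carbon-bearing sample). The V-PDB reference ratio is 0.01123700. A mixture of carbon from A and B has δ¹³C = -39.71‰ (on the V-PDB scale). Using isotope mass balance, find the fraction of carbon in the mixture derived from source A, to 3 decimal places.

0.143

δ_A = (0.01032261/0.01123700 − 1)×1000 = (0.918627 − 1)×1000 = -81.373‰
δ_B = (0.01086915/0.01123700 − 1)×1000 = (0.967264 − 1)×1000 = -32.736‰
f_A = (δ_mix − δ_B)/(δ_A − δ_B) = (-39.71 − (-32.736))/(-81.373 − (-32.736))
f_A = -6.974 / -48.638 = 0.1434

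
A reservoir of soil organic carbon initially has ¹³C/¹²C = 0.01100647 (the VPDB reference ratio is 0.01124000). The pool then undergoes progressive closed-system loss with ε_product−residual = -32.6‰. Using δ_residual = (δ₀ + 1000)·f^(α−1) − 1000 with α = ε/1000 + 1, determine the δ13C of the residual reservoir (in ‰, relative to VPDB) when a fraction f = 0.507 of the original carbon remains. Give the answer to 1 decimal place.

1.1‰

δ₀ = (0.01100647/0.01124000 − 1)×1000 = (0.979223 − 1)×1000 = -20.777‰
α − 1 = ε/1000 = -0.0326
f^(α−1) = 0.507^(-0.0326) = 1.022390
δ_res = (-20.777 + 1000) × 1.022390 − 1000 = 1001.148 − 1000 = 1.15‰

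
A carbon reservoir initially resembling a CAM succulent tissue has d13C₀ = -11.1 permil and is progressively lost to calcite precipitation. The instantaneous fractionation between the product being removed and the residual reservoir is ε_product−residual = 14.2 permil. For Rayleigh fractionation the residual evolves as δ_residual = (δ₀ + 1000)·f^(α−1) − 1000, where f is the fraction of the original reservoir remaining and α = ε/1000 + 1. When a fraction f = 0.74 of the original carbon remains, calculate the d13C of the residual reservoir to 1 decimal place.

Rayleigh residual: δ_res = (δ₀ + 1000)·f^(α−1) − 1000
α = ε/1000 + 1 = 1.01420, so α − 1 = 0.01420
f^(α−1) = 0.74^(0.01420) = 0.995733
δ_res = (-11.1 + 1000) × 0.995733 − 1000 = 984.681 − 1000 = -15.32 permil

-15.3 permil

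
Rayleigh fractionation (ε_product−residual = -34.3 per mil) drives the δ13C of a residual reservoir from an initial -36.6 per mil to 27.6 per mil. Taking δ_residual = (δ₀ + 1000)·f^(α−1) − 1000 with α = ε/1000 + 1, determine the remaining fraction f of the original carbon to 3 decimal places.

α − 1 = ε/1000 = -0.0343
(δ_res + 1000)/(δ₀ + 1000) = (27.6 + 1000)/(-36.6 + 1000) = 1027.6/963.4 = 1.066639
f = 1.066639^(1/-0.0343) = exp(ln(1.066639)/-0.0343) = exp(0.06451/-0.0343)
f = exp(-1.8808) = 0.1525

0.152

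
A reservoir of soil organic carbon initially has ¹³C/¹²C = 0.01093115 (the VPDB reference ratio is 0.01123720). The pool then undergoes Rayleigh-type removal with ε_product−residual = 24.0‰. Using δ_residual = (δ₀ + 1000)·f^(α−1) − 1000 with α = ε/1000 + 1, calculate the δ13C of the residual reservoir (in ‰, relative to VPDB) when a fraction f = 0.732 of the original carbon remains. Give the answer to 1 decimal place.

δ₀ = (0.01093115/0.01123720 − 1)×1000 = (0.972765 − 1)×1000 = -27.235‰
α − 1 = ε/1000 = 0.0240
f^(α−1) = 0.732^(0.0240) = 0.992541
δ_res = (-27.235 + 1000) × 0.992541 − 1000 = 965.508 − 1000 = -34.49‰

-34.5‰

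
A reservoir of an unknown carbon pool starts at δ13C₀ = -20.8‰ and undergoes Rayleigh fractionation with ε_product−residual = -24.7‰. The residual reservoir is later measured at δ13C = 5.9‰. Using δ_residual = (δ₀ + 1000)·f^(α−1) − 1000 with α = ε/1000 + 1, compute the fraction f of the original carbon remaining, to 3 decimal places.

α − 1 = ε/1000 = -0.0247
(δ_res + 1000)/(δ₀ + 1000) = (5.9 + 1000)/(-20.8 + 1000) = 1005.9/979.2 = 1.027267
f = 1.027267^(1/-0.0247) = exp(ln(1.027267)/-0.0247) = exp(0.02690/-0.0247)
f = exp(-1.0892) = 0.3365

0.337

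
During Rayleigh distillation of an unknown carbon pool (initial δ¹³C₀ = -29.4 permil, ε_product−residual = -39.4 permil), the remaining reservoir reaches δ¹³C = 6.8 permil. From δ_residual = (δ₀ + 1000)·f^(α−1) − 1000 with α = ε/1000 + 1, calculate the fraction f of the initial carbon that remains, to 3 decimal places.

0.395

α − 1 = ε/1000 = -0.0394
(δ_res + 1000)/(δ₀ + 1000) = (6.8 + 1000)/(-29.4 + 1000) = 1006.8/970.6 = 1.037297
f = 1.037297^(1/-0.0394) = exp(ln(1.037297)/-0.0394) = exp(0.03662/-0.0394)
f = exp(-0.9294) = 0.3948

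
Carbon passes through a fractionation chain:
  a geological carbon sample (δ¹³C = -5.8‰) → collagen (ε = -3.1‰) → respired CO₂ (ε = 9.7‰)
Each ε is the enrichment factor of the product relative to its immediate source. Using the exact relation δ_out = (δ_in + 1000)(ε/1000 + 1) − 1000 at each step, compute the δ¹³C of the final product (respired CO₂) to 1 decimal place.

step 1: δ = (-5.80 + 1000)·(-3.1/1000 + 1) − 1000 = -8.88‰
step 2: δ = (-8.88 + 1000)·(9.7/1000 + 1) − 1000 = 0.73‰

0.7‰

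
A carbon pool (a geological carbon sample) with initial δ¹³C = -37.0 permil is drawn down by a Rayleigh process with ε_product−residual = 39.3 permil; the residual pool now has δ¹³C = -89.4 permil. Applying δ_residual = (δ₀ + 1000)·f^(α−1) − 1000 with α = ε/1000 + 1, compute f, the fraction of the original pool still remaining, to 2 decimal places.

α − 1 = ε/1000 = 0.0393
(δ_res + 1000)/(δ₀ + 1000) = (-89.4 + 1000)/(-37.0 + 1000) = 910.6/963.0 = 0.945587
f = 0.945587^(1/0.0393) = exp(ln(0.945587)/0.0393) = exp(-0.05595/0.0393)
f = exp(-1.4237) = 0.2408

0.24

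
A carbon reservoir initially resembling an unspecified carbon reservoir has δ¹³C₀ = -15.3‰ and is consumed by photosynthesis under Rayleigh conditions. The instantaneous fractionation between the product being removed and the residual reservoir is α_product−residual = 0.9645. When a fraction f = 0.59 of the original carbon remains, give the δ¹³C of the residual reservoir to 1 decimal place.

3.3‰

Rayleigh residual: δ_res = (δ₀ + 1000)·f^(α−1) − 1000
α − 1 = -0.03550
f^(α−1) = 0.59^(-0.03550) = 1.018907
δ_res = (-15.3 + 1000) × 1.018907 − 1000 = 1003.318 − 1000 = 3.32‰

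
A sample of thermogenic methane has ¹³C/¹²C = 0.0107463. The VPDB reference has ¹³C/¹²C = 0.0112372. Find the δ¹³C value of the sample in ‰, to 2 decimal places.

δ¹³C = (R_sample / R_standard − 1) × 1000
R_sample / R_standard = 0.0107463 / 0.0112372 = 0.956315
δ¹³C = (0.956315 − 1) × 1000 = -43.685‰

-43.69‰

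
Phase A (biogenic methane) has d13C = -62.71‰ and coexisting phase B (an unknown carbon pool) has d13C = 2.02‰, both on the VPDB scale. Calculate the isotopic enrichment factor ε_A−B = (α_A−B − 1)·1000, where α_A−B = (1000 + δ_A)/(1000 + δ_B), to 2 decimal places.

-64.60‰

α_A−B = (1000 + -62.71) / (1000 + 2.02) = 937.29 / 1002.02 = 0.935400
ε_A−B = (0.935400 − 1) × 1000 = -64.600‰
(The approximation ε ≈ δ_A − δ_B would give -64.73‰.)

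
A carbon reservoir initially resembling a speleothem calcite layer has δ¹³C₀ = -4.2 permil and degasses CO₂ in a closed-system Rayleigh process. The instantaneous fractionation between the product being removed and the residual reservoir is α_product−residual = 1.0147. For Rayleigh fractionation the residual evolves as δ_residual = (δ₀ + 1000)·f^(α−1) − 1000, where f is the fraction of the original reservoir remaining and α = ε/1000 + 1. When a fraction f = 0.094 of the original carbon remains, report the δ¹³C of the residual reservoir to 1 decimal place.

Rayleigh residual: δ_res = (δ₀ + 1000)·f^(α−1) − 1000
α − 1 = 0.01470
f^(α−1) = 0.094^(0.01470) = 0.965840
δ_res = (-4.2 + 1000) × 0.965840 − 1000 = 961.783 − 1000 = -38.22 permil

-38.2 permil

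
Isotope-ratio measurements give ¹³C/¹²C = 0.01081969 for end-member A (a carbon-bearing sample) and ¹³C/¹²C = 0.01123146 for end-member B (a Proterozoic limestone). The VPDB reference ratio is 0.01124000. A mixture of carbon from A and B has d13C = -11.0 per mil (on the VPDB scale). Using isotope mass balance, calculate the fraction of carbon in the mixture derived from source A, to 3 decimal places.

0.280

δ_A = (0.01081969/0.01124000 − 1)×1000 = (0.962606 − 1)×1000 = -37.394 per mil
δ_B = (0.01123146/0.01124000 − 1)×1000 = (0.999240 − 1)×1000 = -0.760 per mil
f_A = (δ_mix − δ_B)/(δ_A − δ_B) = (-11.0 − (-0.760))/(-37.394 − (-0.760))
f_A = -10.240 / -36.634 = 0.2795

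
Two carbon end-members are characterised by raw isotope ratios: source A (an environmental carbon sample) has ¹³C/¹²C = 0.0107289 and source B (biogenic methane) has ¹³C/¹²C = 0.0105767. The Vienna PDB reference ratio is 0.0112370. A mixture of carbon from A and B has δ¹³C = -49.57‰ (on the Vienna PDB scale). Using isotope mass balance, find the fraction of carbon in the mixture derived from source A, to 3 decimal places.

0.679

δ_A = (0.0107289/0.0112370 − 1)×1000 = (0.954783 − 1)×1000 = -45.217‰
δ_B = (0.0105767/0.0112370 − 1)×1000 = (0.941239 − 1)×1000 = -58.761‰
f_A = (δ_mix − δ_B)/(δ_A − δ_B) = (-49.57 − (-58.761))/(-45.217 − (-58.761))
f_A = 9.191 / 13.545 = 0.6786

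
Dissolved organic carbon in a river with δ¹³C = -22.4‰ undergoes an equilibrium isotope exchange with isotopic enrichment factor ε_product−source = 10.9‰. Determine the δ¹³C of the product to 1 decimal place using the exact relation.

Exactly, δ_product = (δ_source + 1000)·(ε/1000 + 1) − 1000.
δ_product = (-22.4 + 1000) × (10.9/1000 + 1) − 1000
δ_product = -11.74‰

-11.7‰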